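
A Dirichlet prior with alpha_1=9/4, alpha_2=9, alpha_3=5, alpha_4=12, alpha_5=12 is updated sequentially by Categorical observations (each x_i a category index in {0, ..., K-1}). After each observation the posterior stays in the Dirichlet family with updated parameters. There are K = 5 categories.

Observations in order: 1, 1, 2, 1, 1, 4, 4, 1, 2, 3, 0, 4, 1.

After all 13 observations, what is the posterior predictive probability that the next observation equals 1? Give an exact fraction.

obs 1: x=1 → posterior Dirichlet(9/4, 10, 5, 12, 12)
obs 2: x=1 → posterior Dirichlet(9/4, 11, 5, 12, 12)
obs 3: x=2 → posterior Dirichlet(9/4, 11, 6, 12, 12)
obs 4: x=1 → posterior Dirichlet(9/4, 12, 6, 12, 12)
obs 5: x=1 → posterior Dirichlet(9/4, 13, 6, 12, 12)
obs 6: x=4 → posterior Dirichlet(9/4, 13, 6, 12, 13)
obs 7: x=4 → posterior Dirichlet(9/4, 13, 6, 12, 14)
obs 8: x=1 → posterior Dirichlet(9/4, 14, 6, 12, 14)
obs 9: x=2 → posterior Dirichlet(9/4, 14, 7, 12, 14)
obs 10: x=3 → posterior Dirichlet(9/4, 14, 7, 13, 14)
obs 11: x=0 → posterior Dirichlet(13/4, 14, 7, 13, 14)
obs 12: x=4 → posterior Dirichlet(13/4, 14, 7, 13, 15)
obs 13: x=1 → posterior Dirichlet(13/4, 15, 7, 13, 15)

20/71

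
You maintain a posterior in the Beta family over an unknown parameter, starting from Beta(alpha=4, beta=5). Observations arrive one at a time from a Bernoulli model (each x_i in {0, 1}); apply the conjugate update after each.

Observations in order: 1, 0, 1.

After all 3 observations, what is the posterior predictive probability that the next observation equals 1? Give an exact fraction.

obs 1: x=1 → posterior Beta(5, 5)
obs 2: x=0 → posterior Beta(5, 6)
obs 3: x=1 → posterior Beta(6, 6)

1/2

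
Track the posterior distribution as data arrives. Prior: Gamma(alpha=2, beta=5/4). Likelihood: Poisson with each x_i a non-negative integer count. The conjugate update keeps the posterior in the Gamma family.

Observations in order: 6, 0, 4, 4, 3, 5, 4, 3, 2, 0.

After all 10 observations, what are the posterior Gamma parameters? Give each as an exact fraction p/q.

alpha=33, beta=45/4

obs 1: x=6 → posterior Gamma(8, 9/4)
obs 2: x=0 → posterior Gamma(8, 13/4)
obs 3: x=4 → posterior Gamma(12, 17/4)
obs 4: x=4 → posterior Gamma(16, 21/4)
obs 5: x=3 → posterior Gamma(19, 25/4)
obs 6: x=5 → posterior Gamma(24, 29/4)
obs 7: x=4 → posterior Gamma(28, 33/4)
obs 8: x=3 → posterior Gamma(31, 37/4)
obs 9: x=2 → posterior Gamma(33, 41/4)
obs 10: x=0 → posterior Gamma(33, 45/4)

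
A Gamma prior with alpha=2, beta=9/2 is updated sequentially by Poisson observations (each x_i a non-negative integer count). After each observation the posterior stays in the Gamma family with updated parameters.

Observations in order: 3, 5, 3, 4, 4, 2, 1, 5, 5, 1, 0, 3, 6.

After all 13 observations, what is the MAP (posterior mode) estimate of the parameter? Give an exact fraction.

obs 1: x=3 → posterior Gamma(5, 11/2)
obs 2: x=5 → posterior Gamma(10, 13/2)
obs 3: x=3 → posterior Gamma(13, 15/2)
obs 4: x=4 → posterior Gamma(17, 17/2)
obs 5: x=4 → posterior Gamma(21, 19/2)
obs 6: x=2 → posterior Gamma(23, 21/2)
obs 7: x=1 → posterior Gamma(24, 23/2)
obs 8: x=5 → posterior Gamma(29, 25/2)
obs 9: x=5 → posterior Gamma(34, 27/2)
obs 10: x=1 → posterior Gamma(35, 29/2)
obs 11: x=0 → posterior Gamma(35, 31/2)
obs 12: x=3 → posterior Gamma(38, 33/2)
obs 13: x=6 → posterior Gamma(44, 35/2)

86/35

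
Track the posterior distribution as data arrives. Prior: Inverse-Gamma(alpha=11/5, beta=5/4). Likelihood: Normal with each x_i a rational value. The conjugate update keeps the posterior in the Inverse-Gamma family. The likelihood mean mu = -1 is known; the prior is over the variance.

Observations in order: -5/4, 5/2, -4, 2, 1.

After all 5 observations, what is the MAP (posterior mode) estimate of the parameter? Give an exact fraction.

155/48

obs 1: x=-5/4 → posterior Inverse-Gamma(27/10, 41/32)
obs 2: x=5/2 → posterior Inverse-Gamma(16/5, 237/32)
obs 3: x=-4 → posterior Inverse-Gamma(37/10, 381/32)
obs 4: x=2 → posterior Inverse-Gamma(21/5, 525/32)
obs 5: x=1 → posterior Inverse-Gamma(47/10, 589/32)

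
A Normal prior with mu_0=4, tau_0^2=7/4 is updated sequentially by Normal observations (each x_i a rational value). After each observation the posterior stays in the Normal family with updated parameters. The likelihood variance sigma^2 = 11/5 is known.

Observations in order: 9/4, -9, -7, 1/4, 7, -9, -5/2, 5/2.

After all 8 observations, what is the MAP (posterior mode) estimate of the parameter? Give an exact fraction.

-733/648

obs 1: x=9/4 → posterior Normal(1019/316, 77/79)
obs 2: x=-9 → posterior Normal(-241/456, 77/114)
obs 3: x=-7 → posterior Normal(-1221/596, 77/149)
obs 4: x=1/4 → posterior Normal(-593/368, 77/184)
obs 5: x=7 → posterior Normal(-103/438, 77/219)
obs 6: x=-9 → posterior Normal(-733/508, 77/254)
obs 7: x=-5/2 → posterior Normal(-454/289, 77/289)
obs 8: x=5/2 → posterior Normal(-733/648, 77/324)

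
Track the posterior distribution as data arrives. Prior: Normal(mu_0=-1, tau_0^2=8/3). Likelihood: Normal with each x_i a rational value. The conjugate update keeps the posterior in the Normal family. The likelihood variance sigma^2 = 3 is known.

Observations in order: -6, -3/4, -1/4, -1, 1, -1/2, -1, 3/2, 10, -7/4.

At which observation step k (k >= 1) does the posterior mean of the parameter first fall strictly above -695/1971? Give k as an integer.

obs 1: x=-6 → posterior Normal(-57/17, 24/17)
obs 2: x=-3/4 → posterior Normal(-63/25, 24/25)
obs 3: x=-1/4 → posterior Normal(-65/33, 8/11)
obs 4: x=-1 → posterior Normal(-73/41, 24/41)
obs 5: x=1 → posterior Normal(-65/49, 24/49)
obs 6: x=-1/2 → posterior Normal(-23/19, 8/19)
obs 7: x=-1 → posterior Normal(-77/65, 24/65)
obs 8: x=3/2 → posterior Normal(-65/73, 24/73)
obs 9: x=10 → posterior Normal(5/27, 8/27)
obs 10: x=-7/4 → posterior Normal(1/89, 24/89)

k = 9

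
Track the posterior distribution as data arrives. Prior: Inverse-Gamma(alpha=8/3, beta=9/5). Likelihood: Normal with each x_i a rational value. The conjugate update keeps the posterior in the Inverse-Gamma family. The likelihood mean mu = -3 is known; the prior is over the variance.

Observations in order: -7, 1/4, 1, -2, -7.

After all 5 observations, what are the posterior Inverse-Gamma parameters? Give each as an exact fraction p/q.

alpha=31/6, beta=5053/160

obs 1: x=-7 → posterior Inverse-Gamma(19/6, 49/5)
obs 2: x=1/4 → posterior Inverse-Gamma(11/3, 2413/160)
obs 3: x=1 → posterior Inverse-Gamma(25/6, 3693/160)
obs 4: x=-2 → posterior Inverse-Gamma(14/3, 3773/160)
obs 5: x=-7 → posterior Inverse-Gamma(31/6, 5053/160)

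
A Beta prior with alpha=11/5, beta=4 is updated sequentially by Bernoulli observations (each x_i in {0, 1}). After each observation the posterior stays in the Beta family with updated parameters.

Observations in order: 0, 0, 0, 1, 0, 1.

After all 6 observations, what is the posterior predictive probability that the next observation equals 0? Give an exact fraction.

40/61

obs 1: x=0 → posterior Beta(11/5, 5)
obs 2: x=0 → posterior Beta(11/5, 6)
obs 3: x=0 → posterior Beta(11/5, 7)
obs 4: x=1 → posterior Beta(16/5, 7)
obs 5: x=0 → posterior Beta(16/5, 8)
obs 6: x=1 → posterior Beta(21/5, 8)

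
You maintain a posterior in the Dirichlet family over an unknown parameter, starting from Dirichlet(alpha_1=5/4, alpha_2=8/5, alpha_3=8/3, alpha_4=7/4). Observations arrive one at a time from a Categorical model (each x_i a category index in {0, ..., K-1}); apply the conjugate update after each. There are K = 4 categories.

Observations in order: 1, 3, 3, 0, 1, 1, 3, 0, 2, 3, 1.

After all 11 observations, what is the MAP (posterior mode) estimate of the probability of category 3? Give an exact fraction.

obs 1: x=1 → posterior Dirichlet(5/4, 13/5, 8/3, 7/4)
obs 2: x=3 → posterior Dirichlet(5/4, 13/5, 8/3, 11/4)
obs 3: x=3 → posterior Dirichlet(5/4, 13/5, 8/3, 15/4)
obs 4: x=0 → posterior Dirichlet(9/4, 13/5, 8/3, 15/4)
obs 5: x=1 → posterior Dirichlet(9/4, 18/5, 8/3, 15/4)
obs 6: x=1 → posterior Dirichlet(9/4, 23/5, 8/3, 15/4)
obs 7: x=3 → posterior Dirichlet(9/4, 23/5, 8/3, 19/4)
obs 8: x=0 → posterior Dirichlet(13/4, 23/5, 8/3, 19/4)
obs 9: x=2 → posterior Dirichlet(13/4, 23/5, 11/3, 19/4)
obs 10: x=3 → posterior Dirichlet(13/4, 23/5, 11/3, 23/4)
obs 11: x=1 → posterior Dirichlet(13/4, 28/5, 11/3, 23/4)

285/856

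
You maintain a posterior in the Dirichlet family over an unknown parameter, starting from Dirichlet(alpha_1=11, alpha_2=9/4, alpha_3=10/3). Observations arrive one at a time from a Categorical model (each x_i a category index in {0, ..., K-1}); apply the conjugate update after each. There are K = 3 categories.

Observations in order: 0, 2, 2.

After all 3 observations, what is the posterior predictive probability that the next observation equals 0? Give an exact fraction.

obs 1: x=0 → posterior Dirichlet(12, 9/4, 10/3)
obs 2: x=2 → posterior Dirichlet(12, 9/4, 13/3)
obs 3: x=2 → posterior Dirichlet(12, 9/4, 16/3)

144/235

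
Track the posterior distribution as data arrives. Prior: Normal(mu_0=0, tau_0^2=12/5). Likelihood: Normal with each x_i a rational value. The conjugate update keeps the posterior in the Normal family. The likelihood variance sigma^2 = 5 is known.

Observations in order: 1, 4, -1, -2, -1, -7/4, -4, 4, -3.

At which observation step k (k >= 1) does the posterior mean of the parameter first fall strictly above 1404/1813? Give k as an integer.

obs 1: x=1 → posterior Normal(12/37, 60/37)
obs 2: x=4 → posterior Normal(60/49, 60/49)
obs 3: x=-1 → posterior Normal(48/61, 60/61)
obs 4: x=-2 → posterior Normal(24/73, 60/73)
obs 5: x=-1 → posterior Normal(12/85, 12/17)
obs 6: x=-7/4 → posterior Normal(-9/97, 60/97)
obs 7: x=-4 → posterior Normal(-57/109, 60/109)
obs 8: x=4 → posterior Normal(-9/121, 60/121)
obs 9: x=-3 → posterior Normal(-45/133, 60/133)

k = 2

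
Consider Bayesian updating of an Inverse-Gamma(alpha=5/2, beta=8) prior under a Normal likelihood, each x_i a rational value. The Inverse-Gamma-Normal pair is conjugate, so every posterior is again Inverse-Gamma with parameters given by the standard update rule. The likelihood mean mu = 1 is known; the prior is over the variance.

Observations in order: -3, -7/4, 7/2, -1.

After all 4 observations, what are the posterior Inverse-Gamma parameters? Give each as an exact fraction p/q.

obs 1: x=-3 → posterior Inverse-Gamma(3, 16)
obs 2: x=-7/4 → posterior Inverse-Gamma(7/2, 633/32)
obs 3: x=7/2 → posterior Inverse-Gamma(4, 733/32)
obs 4: x=-1 → posterior Inverse-Gamma(9/2, 797/32)

alpha=9/2, beta=797/32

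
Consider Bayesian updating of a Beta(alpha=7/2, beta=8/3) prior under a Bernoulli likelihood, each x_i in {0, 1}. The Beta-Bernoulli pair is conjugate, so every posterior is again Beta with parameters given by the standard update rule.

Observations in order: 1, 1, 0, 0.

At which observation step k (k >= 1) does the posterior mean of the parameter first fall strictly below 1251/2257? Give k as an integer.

obs 1: x=1 → posterior Beta(9/2, 8/3)
obs 2: x=1 → posterior Beta(11/2, 8/3)
obs 3: x=0 → posterior Beta(11/2, 11/3)
obs 4: x=0 → posterior Beta(11/2, 14/3)

k = 4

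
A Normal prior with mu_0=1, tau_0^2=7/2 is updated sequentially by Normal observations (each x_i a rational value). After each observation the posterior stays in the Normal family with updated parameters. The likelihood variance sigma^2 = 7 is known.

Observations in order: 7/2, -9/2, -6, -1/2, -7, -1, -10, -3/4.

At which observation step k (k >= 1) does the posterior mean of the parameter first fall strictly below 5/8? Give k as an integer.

k = 2

obs 1: x=7/2 → posterior Normal(11/6, 7/3)
obs 2: x=-9/2 → posterior Normal(1/4, 7/4)
obs 3: x=-6 → posterior Normal(-1, 7/5)
obs 4: x=-1/2 → posterior Normal(-11/12, 7/6)
obs 5: x=-7 → posterior Normal(-25/14, 1)
obs 6: x=-1 → posterior Normal(-27/16, 7/8)
obs 7: x=-10 → posterior Normal(-47/18, 7/9)
obs 8: x=-3/4 → posterior Normal(-97/40, 7/10)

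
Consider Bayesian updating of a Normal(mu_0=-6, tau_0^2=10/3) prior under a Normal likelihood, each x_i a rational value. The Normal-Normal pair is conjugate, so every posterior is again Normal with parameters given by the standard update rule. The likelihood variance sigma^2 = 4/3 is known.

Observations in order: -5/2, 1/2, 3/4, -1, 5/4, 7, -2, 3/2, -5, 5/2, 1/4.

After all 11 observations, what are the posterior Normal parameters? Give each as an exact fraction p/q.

obs 1: x=-5/2 → posterior Normal(-7/2, 20/21)
obs 2: x=1/2 → posterior Normal(-11/6, 5/9)
obs 3: x=3/4 → posterior Normal(-73/68, 20/51)
obs 4: x=-1 → posterior Normal(-93/88, 10/33)
obs 5: x=5/4 → posterior Normal(-17/27, 20/81)
obs 6: x=7 → posterior Normal(9/16, 5/24)
obs 7: x=-2 → posterior Normal(8/37, 20/111)
obs 8: x=3/2 → posterior Normal(31/84, 10/63)
obs 9: x=-5 → posterior Normal(-19/94, 20/141)
obs 10: x=5/2 → posterior Normal(3/52, 5/39)
obs 11: x=1/4 → posterior Normal(17/228, 20/171)

mu_0=17/228, tau_0^2=20/171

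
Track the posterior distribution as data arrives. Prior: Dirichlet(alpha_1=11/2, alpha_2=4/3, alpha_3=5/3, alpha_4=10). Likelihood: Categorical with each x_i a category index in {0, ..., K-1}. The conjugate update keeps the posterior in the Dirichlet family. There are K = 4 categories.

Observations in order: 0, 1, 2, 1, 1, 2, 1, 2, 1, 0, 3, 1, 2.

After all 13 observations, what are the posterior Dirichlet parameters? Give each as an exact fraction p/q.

alpha_1=15/2, alpha_2=22/3, alpha_3=17/3, alpha_4=11

obs 1: x=0 → posterior Dirichlet(13/2, 4/3, 5/3, 10)
obs 2: x=1 → posterior Dirichlet(13/2, 7/3, 5/3, 10)
obs 3: x=2 → posterior Dirichlet(13/2, 7/3, 8/3, 10)
obs 4: x=1 → posterior Dirichlet(13/2, 10/3, 8/3, 10)
obs 5: x=1 → posterior Dirichlet(13/2, 13/3, 8/3, 10)
obs 6: x=2 → posterior Dirichlet(13/2, 13/3, 11/3, 10)
obs 7: x=1 → posterior Dirichlet(13/2, 16/3, 11/3, 10)
obs 8: x=2 → posterior Dirichlet(13/2, 16/3, 14/3, 10)
obs 9: x=1 → posterior Dirichlet(13/2, 19/3, 14/3, 10)
obs 10: x=0 → posterior Dirichlet(15/2, 19/3, 14/3, 10)
obs 11: x=3 → posterior Dirichlet(15/2, 19/3, 14/3, 11)
obs 12: x=1 → posterior Dirichlet(15/2, 22/3, 14/3, 11)
obs 13: x=2 → posterior Dirichlet(15/2, 22/3, 17/3, 11)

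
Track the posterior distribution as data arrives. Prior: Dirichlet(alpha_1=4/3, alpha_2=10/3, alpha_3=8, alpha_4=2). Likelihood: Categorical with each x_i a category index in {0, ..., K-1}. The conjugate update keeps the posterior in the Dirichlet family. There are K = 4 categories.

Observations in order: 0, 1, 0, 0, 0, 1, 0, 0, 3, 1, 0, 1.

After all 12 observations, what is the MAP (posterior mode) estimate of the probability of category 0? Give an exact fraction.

11/34

obs 1: x=0 → posterior Dirichlet(7/3, 10/3, 8, 2)
obs 2: x=1 → posterior Dirichlet(7/3, 13/3, 8, 2)
obs 3: x=0 → posterior Dirichlet(10/3, 13/3, 8, 2)
obs 4: x=0 → posterior Dirichlet(13/3, 13/3, 8, 2)
obs 5: x=0 → posterior Dirichlet(16/3, 13/3, 8, 2)
obs 6: x=1 → posterior Dirichlet(16/3, 16/3, 8, 2)
obs 7: x=0 → posterior Dirichlet(19/3, 16/3, 8, 2)
obs 8: x=0 → posterior Dirichlet(22/3, 16/3, 8, 2)
obs 9: x=3 → posterior Dirichlet(22/3, 16/3, 8, 3)
obs 10: x=1 → posterior Dirichlet(22/3, 19/3, 8, 3)
obs 11: x=0 → posterior Dirichlet(25/3, 19/3, 8, 3)
obs 12: x=1 → posterior Dirichlet(25/3, 22/3, 8, 3)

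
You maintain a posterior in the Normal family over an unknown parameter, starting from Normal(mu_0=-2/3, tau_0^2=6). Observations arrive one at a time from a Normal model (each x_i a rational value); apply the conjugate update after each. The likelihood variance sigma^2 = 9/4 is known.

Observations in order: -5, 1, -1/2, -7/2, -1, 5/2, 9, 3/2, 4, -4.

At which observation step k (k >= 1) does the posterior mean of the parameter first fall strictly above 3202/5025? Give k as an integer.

k = 9

obs 1: x=-5 → posterior Normal(-42/11, 18/11)
obs 2: x=1 → posterior Normal(-34/19, 18/19)
obs 3: x=-1/2 → posterior Normal(-38/27, 2/3)
obs 4: x=-7/2 → posterior Normal(-66/35, 18/35)
obs 5: x=-1 → posterior Normal(-74/43, 18/43)
obs 6: x=5/2 → posterior Normal(-18/17, 6/17)
obs 7: x=9 → posterior Normal(18/59, 18/59)
obs 8: x=3/2 → posterior Normal(30/67, 18/67)
obs 9: x=4 → posterior Normal(62/75, 6/25)
obs 10: x=-4 → posterior Normal(30/83, 18/83)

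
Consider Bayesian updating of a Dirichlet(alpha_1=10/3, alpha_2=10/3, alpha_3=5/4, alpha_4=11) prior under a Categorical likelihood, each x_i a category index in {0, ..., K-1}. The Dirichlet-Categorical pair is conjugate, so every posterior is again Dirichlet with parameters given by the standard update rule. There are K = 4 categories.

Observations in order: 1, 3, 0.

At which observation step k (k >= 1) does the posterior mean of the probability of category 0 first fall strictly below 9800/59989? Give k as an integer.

obs 1: x=1 → posterior Dirichlet(10/3, 13/3, 5/4, 11)
obs 2: x=3 → posterior Dirichlet(10/3, 13/3, 5/4, 12)
obs 3: x=0 → posterior Dirichlet(13/3, 13/3, 5/4, 12)

k = 2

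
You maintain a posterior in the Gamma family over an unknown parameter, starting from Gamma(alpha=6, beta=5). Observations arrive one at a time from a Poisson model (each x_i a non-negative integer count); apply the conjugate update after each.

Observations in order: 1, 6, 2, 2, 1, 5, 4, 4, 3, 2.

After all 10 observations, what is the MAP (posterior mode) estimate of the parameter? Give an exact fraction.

obs 1: x=1 → posterior Gamma(7, 6)
obs 2: x=6 → posterior Gamma(13, 7)
obs 3: x=2 → posterior Gamma(15, 8)
obs 4: x=2 → posterior Gamma(17, 9)
obs 5: x=1 → posterior Gamma(18, 10)
obs 6: x=5 → posterior Gamma(23, 11)
obs 7: x=4 → posterior Gamma(27, 12)
obs 8: x=4 → posterior Gamma(31, 13)
obs 9: x=3 → posterior Gamma(34, 14)
obs 10: x=2 → posterior Gamma(36, 15)

7/3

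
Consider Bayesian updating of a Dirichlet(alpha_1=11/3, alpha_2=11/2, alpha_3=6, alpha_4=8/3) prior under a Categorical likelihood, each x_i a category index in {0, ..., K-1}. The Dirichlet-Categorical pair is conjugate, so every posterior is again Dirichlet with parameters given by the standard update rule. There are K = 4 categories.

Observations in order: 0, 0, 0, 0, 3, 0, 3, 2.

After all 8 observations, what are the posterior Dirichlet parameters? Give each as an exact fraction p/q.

alpha_1=26/3, alpha_2=11/2, alpha_3=7, alpha_4=14/3

obs 1: x=0 → posterior Dirichlet(14/3, 11/2, 6, 8/3)
obs 2: x=0 → posterior Dirichlet(17/3, 11/2, 6, 8/3)
obs 3: x=0 → posterior Dirichlet(20/3, 11/2, 6, 8/3)
obs 4: x=0 → posterior Dirichlet(23/3, 11/2, 6, 8/3)
obs 5: x=3 → posterior Dirichlet(23/3, 11/2, 6, 11/3)
obs 6: x=0 → posterior Dirichlet(26/3, 11/2, 6, 11/3)
obs 7: x=3 → posterior Dirichlet(26/3, 11/2, 6, 14/3)
obs 8: x=2 → posterior Dirichlet(26/3, 11/2, 7, 14/3)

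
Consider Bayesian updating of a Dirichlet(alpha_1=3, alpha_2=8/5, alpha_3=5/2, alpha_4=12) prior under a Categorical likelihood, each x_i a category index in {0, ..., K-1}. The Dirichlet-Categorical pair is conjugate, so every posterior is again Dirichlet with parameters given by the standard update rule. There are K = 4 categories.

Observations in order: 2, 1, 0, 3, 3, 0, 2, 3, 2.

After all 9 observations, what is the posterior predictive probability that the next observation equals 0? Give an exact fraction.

obs 1: x=2 → posterior Dirichlet(3, 8/5, 7/2, 12)
obs 2: x=1 → posterior Dirichlet(3, 13/5, 7/2, 12)
obs 3: x=0 → posterior Dirichlet(4, 13/5, 7/2, 12)
obs 4: x=3 → posterior Dirichlet(4, 13/5, 7/2, 13)
obs 5: x=3 → posterior Dirichlet(4, 13/5, 7/2, 14)
obs 6: x=0 → posterior Dirichlet(5, 13/5, 7/2, 14)
obs 7: x=2 → posterior Dirichlet(5, 13/5, 9/2, 14)
obs 8: x=3 → posterior Dirichlet(5, 13/5, 9/2, 15)
obs 9: x=2 → posterior Dirichlet(5, 13/5, 11/2, 15)

50/281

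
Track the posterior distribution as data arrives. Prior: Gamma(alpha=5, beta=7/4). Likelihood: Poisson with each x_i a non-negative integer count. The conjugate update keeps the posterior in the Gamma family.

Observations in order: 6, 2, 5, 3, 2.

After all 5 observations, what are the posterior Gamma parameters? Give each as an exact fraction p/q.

obs 1: x=6 → posterior Gamma(11, 11/4)
obs 2: x=2 → posterior Gamma(13, 15/4)
obs 3: x=5 → posterior Gamma(18, 19/4)
obs 4: x=3 → posterior Gamma(21, 23/4)
obs 5: x=2 → posterior Gamma(23, 27/4)

alpha=23, beta=27/4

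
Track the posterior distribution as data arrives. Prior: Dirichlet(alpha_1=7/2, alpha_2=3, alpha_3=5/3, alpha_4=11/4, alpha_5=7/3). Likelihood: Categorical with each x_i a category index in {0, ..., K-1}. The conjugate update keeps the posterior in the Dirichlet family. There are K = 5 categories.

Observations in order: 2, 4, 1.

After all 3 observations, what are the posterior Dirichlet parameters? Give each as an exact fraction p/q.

obs 1: x=2 → posterior Dirichlet(7/2, 3, 8/3, 11/4, 7/3)
obs 2: x=4 → posterior Dirichlet(7/2, 3, 8/3, 11/4, 10/3)
obs 3: x=1 → posterior Dirichlet(7/2, 4, 8/3, 11/4, 10/3)

alpha_1=7/2, alpha_2=4, alpha_3=8/3, alpha_4=11/4, alpha_5=10/3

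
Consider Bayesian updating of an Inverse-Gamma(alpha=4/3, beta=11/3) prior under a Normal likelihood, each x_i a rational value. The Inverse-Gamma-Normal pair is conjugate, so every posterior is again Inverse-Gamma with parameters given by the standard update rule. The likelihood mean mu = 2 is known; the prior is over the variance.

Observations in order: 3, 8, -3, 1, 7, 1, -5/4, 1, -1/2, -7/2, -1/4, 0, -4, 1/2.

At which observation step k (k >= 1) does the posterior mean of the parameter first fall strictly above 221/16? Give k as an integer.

obs 1: x=3 → posterior Inverse-Gamma(11/6, 25/6)
obs 2: x=8 → posterior Inverse-Gamma(7/3, 133/6)
obs 3: x=-3 → posterior Inverse-Gamma(17/6, 104/3)
obs 4: x=1 → posterior Inverse-Gamma(10/3, 211/6)
obs 5: x=7 → posterior Inverse-Gamma(23/6, 143/3)
obs 6: x=1 → posterior Inverse-Gamma(13/3, 289/6)
obs 7: x=-5/4 → posterior Inverse-Gamma(29/6, 5131/96)
obs 8: x=1 → posterior Inverse-Gamma(16/3, 5179/96)
obs 9: x=-1/2 → posterior Inverse-Gamma(35/6, 5479/96)
obs 10: x=-7/2 → posterior Inverse-Gamma(19/3, 6931/96)
obs 11: x=-1/4 → posterior Inverse-Gamma(41/6, 3587/48)
obs 12: x=0 → posterior Inverse-Gamma(22/3, 3683/48)
obs 13: x=-4 → posterior Inverse-Gamma(47/6, 4547/48)
obs 14: x=1/2 → posterior Inverse-Gamma(25/3, 4601/48)

k = 2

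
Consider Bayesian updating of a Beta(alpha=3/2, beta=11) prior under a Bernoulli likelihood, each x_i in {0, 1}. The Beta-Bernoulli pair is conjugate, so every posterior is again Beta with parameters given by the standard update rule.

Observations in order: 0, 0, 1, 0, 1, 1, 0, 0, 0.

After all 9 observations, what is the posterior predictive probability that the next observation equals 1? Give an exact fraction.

obs 1: x=0 → posterior Beta(3/2, 12)
obs 2: x=0 → posterior Beta(3/2, 13)
obs 3: x=1 → posterior Beta(5/2, 13)
obs 4: x=0 → posterior Beta(5/2, 14)
obs 5: x=1 → posterior Beta(7/2, 14)
obs 6: x=1 → posterior Beta(9/2, 14)
obs 7: x=0 → posterior Beta(9/2, 15)
obs 8: x=0 → posterior Beta(9/2, 16)
obs 9: x=0 → posterior Beta(9/2, 17)

9/43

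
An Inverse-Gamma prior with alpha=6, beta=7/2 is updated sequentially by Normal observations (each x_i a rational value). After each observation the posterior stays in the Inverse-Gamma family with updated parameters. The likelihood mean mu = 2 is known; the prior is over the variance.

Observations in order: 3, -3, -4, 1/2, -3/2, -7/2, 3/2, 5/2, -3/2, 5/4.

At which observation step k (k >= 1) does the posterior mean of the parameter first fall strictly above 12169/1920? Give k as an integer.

k = 6

obs 1: x=3 → posterior Inverse-Gamma(13/2, 4)
obs 2: x=-3 → posterior Inverse-Gamma(7, 33/2)
obs 3: x=-4 → posterior Inverse-Gamma(15/2, 69/2)
obs 4: x=1/2 → posterior Inverse-Gamma(8, 285/8)
obs 5: x=-3/2 → posterior Inverse-Gamma(17/2, 167/4)
obs 6: x=-7/2 → posterior Inverse-Gamma(9, 455/8)
obs 7: x=3/2 → posterior Inverse-Gamma(19/2, 57)
obs 8: x=5/2 → posterior Inverse-Gamma(10, 457/8)
obs 9: x=-3/2 → posterior Inverse-Gamma(21/2, 253/4)
obs 10: x=5/4 → posterior Inverse-Gamma(11, 2033/32)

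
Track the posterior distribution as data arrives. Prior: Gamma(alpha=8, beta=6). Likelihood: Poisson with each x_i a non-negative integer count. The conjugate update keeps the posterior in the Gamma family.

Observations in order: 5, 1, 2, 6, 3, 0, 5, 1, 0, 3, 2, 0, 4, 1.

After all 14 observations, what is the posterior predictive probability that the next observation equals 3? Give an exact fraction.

obs 1: x=5 → posterior Gamma(13, 7)
obs 2: x=1 → posterior Gamma(14, 8)
obs 3: x=2 → posterior Gamma(16, 9)
obs 4: x=6 → posterior Gamma(22, 10)
obs 5: x=3 → posterior Gamma(25, 11)
obs 6: x=0 → posterior Gamma(25, 12)
obs 7: x=5 → posterior Gamma(30, 13)
obs 8: x=1 → posterior Gamma(31, 14)
obs 9: x=0 → posterior Gamma(31, 15)
obs 10: x=3 → posterior Gamma(34, 16)
obs 11: x=2 → posterior Gamma(36, 17)
obs 12: x=0 → posterior Gamma(36, 18)
obs 13: x=4 → posterior Gamma(40, 19)
obs 14: x=1 → posterior Gamma(41, 20)

387687799953817600000000000000000000000000000000000000000/2150556853246981531464515284448687189589014029895802870183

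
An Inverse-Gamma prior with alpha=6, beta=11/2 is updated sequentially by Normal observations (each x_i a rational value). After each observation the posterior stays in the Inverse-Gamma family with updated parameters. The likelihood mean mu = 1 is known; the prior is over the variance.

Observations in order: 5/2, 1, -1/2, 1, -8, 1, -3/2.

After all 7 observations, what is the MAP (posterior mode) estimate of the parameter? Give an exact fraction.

137/28

obs 1: x=5/2 → posterior Inverse-Gamma(13/2, 53/8)
obs 2: x=1 → posterior Inverse-Gamma(7, 53/8)
obs 3: x=-1/2 → posterior Inverse-Gamma(15/2, 31/4)
obs 4: x=1 → posterior Inverse-Gamma(8, 31/4)
obs 5: x=-8 → posterior Inverse-Gamma(17/2, 193/4)
obs 6: x=1 → posterior Inverse-Gamma(9, 193/4)
obs 7: x=-3/2 → posterior Inverse-Gamma(19/2, 411/8)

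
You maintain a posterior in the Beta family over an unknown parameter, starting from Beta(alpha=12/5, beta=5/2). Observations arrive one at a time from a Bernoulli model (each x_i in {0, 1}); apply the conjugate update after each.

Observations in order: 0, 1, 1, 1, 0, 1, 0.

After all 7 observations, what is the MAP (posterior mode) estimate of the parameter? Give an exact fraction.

obs 1: x=0 → posterior Beta(12/5, 7/2)
obs 2: x=1 → posterior Beta(17/5, 7/2)
obs 3: x=1 → posterior Beta(22/5, 7/2)
obs 4: x=1 → posterior Beta(27/5, 7/2)
obs 5: x=0 → posterior Beta(27/5, 9/2)
obs 6: x=1 → posterior Beta(32/5, 9/2)
obs 7: x=0 → posterior Beta(32/5, 11/2)

6/11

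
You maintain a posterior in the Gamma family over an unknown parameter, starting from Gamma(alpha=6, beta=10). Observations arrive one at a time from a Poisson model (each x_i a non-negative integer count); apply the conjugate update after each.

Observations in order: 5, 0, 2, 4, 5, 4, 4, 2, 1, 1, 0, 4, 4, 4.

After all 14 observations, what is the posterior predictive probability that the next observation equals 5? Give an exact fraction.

obs 1: x=5 → posterior Gamma(11, 11)
obs 2: x=0 → posterior Gamma(11, 12)
obs 3: x=2 → posterior Gamma(13, 13)
obs 4: x=4 → posterior Gamma(17, 14)
obs 5: x=5 → posterior Gamma(22, 15)
obs 6: x=4 → posterior Gamma(26, 16)
obs 7: x=4 → posterior Gamma(30, 17)
obs 8: x=2 → posterior Gamma(32, 18)
obs 9: x=1 → posterior Gamma(33, 19)
obs 10: x=1 → posterior Gamma(34, 20)
obs 11: x=0 → posterior Gamma(34, 21)
obs 12: x=4 → posterior Gamma(38, 22)
obs 13: x=4 → posterior Gamma(42, 23)
obs 14: x=4 → posterior Gamma(46, 24)

1308666182014956580586765753597911949587620425815965971298905543933952/39443045261050590270586428264139311483660321755451150238513946533203125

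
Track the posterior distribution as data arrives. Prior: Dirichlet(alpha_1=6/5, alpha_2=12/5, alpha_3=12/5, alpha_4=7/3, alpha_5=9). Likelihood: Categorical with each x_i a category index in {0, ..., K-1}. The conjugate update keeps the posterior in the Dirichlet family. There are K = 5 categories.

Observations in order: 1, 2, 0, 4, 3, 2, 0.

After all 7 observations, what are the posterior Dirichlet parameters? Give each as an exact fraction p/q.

alpha_1=16/5, alpha_2=17/5, alpha_3=22/5, alpha_4=10/3, alpha_5=10

obs 1: x=1 → posterior Dirichlet(6/5, 17/5, 12/5, 7/3, 9)
obs 2: x=2 → posterior Dirichlet(6/5, 17/5, 17/5, 7/3, 9)
obs 3: x=0 → posterior Dirichlet(11/5, 17/5, 17/5, 7/3, 9)
obs 4: x=4 → posterior Dirichlet(11/5, 17/5, 17/5, 7/3, 10)
obs 5: x=3 → posterior Dirichlet(11/5, 17/5, 17/5, 10/3, 10)
obs 6: x=2 → posterior Dirichlet(11/5, 17/5, 22/5, 10/3, 10)
obs 7: x=0 → posterior Dirichlet(16/5, 17/5, 22/5, 10/3, 10)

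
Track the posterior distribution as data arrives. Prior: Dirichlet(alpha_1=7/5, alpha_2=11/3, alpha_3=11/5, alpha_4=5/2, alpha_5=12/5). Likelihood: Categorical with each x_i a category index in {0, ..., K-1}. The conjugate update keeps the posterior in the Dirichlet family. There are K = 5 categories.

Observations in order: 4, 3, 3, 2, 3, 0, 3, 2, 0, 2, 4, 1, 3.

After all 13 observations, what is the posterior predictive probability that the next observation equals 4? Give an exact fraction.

obs 1: x=4 → posterior Dirichlet(7/5, 11/3, 11/5, 5/2, 17/5)
obs 2: x=3 → posterior Dirichlet(7/5, 11/3, 11/5, 7/2, 17/5)
obs 3: x=3 → posterior Dirichlet(7/5, 11/3, 11/5, 9/2, 17/5)
obs 4: x=2 → posterior Dirichlet(7/5, 11/3, 16/5, 9/2, 17/5)
obs 5: x=3 → posterior Dirichlet(7/5, 11/3, 16/5, 11/2, 17/5)
obs 6: x=0 → posterior Dirichlet(12/5, 11/3, 16/5, 11/2, 17/5)
obs 7: x=3 → posterior Dirichlet(12/5, 11/3, 16/5, 13/2, 17/5)
obs 8: x=2 → posterior Dirichlet(12/5, 11/3, 21/5, 13/2, 17/5)
obs 9: x=0 → posterior Dirichlet(17/5, 11/3, 21/5, 13/2, 17/5)
obs 10: x=2 → posterior Dirichlet(17/5, 11/3, 26/5, 13/2, 17/5)
obs 11: x=4 → posterior Dirichlet(17/5, 11/3, 26/5, 13/2, 22/5)
obs 12: x=1 → posterior Dirichlet(17/5, 14/3, 26/5, 13/2, 22/5)
obs 13: x=3 → posterior Dirichlet(17/5, 14/3, 26/5, 15/2, 22/5)

132/755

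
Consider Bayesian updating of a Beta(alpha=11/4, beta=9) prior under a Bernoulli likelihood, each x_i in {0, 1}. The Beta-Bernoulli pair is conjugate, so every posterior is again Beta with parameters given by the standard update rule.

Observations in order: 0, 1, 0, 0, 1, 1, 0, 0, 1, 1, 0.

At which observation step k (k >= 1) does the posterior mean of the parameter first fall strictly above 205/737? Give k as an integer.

obs 1: x=0 → posterior Beta(11/4, 10)
obs 2: x=1 → posterior Beta(15/4, 10)
obs 3: x=0 → posterior Beta(15/4, 11)
obs 4: x=0 → posterior Beta(15/4, 12)
obs 5: x=1 → posterior Beta(19/4, 12)
obs 6: x=1 → posterior Beta(23/4, 12)
obs 7: x=0 → posterior Beta(23/4, 13)
obs 8: x=0 → posterior Beta(23/4, 14)
obs 9: x=1 → posterior Beta(27/4, 14)
obs 10: x=1 → posterior Beta(31/4, 14)
obs 11: x=0 → posterior Beta(31/4, 15)

k = 5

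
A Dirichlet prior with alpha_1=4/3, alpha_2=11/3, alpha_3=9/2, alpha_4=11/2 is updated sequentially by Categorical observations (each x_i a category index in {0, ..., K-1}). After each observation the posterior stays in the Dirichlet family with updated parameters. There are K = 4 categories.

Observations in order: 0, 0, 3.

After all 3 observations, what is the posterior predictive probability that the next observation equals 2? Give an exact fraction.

1/4

obs 1: x=0 → posterior Dirichlet(7/3, 11/3, 9/2, 11/2)
obs 2: x=0 → posterior Dirichlet(10/3, 11/3, 9/2, 11/2)
obs 3: x=3 → posterior Dirichlet(10/3, 11/3, 9/2, 13/2)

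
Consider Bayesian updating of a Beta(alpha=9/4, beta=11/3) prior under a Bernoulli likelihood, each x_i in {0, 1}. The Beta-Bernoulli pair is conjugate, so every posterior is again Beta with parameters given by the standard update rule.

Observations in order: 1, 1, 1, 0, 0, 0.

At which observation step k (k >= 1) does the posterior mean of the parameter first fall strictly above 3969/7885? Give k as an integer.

k = 2

obs 1: x=1 → posterior Beta(13/4, 11/3)
obs 2: x=1 → posterior Beta(17/4, 11/3)
obs 3: x=1 → posterior Beta(21/4, 11/3)
obs 4: x=0 → posterior Beta(21/4, 14/3)
obs 5: x=0 → posterior Beta(21/4, 17/3)
obs 6: x=0 → posterior Beta(21/4, 20/3)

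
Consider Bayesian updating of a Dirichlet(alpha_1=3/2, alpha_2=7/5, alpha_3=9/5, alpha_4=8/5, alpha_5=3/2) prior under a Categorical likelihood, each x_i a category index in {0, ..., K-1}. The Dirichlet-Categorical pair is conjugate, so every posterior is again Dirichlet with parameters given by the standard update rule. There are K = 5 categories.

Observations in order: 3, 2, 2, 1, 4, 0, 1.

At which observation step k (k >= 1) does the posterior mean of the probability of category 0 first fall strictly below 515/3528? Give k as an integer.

obs 1: x=3 → posterior Dirichlet(3/2, 7/5, 9/5, 13/5, 3/2)
obs 2: x=2 → posterior Dirichlet(3/2, 7/5, 14/5, 13/5, 3/2)
obs 3: x=2 → posterior Dirichlet(3/2, 7/5, 19/5, 13/5, 3/2)
obs 4: x=1 → posterior Dirichlet(3/2, 12/5, 19/5, 13/5, 3/2)
obs 5: x=4 → posterior Dirichlet(3/2, 12/5, 19/5, 13/5, 5/2)
obs 6: x=0 → posterior Dirichlet(5/2, 12/5, 19/5, 13/5, 5/2)
obs 7: x=1 → posterior Dirichlet(5/2, 17/5, 19/5, 13/5, 5/2)

k = 3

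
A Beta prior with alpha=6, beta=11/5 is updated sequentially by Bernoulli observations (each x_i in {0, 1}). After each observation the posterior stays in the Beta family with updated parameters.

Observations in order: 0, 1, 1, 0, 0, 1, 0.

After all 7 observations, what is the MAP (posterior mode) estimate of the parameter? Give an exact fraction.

20/33

obs 1: x=0 → posterior Beta(6, 16/5)
obs 2: x=1 → posterior Beta(7, 16/5)
obs 3: x=1 → posterior Beta(8, 16/5)
obs 4: x=0 → posterior Beta(8, 21/5)
obs 5: x=0 → posterior Beta(8, 26/5)
obs 6: x=1 → posterior Beta(9, 26/5)
obs 7: x=0 → posterior Beta(9, 31/5)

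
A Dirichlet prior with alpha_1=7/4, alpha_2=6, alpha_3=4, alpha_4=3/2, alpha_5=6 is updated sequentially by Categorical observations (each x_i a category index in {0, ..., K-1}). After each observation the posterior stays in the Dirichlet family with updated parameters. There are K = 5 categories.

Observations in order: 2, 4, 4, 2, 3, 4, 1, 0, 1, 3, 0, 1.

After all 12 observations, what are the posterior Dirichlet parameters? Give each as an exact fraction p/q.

obs 1: x=2 → posterior Dirichlet(7/4, 6, 5, 3/2, 6)
obs 2: x=4 → posterior Dirichlet(7/4, 6, 5, 3/2, 7)
obs 3: x=4 → posterior Dirichlet(7/4, 6, 5, 3/2, 8)
obs 4: x=2 → posterior Dirichlet(7/4, 6, 6, 3/2, 8)
obs 5: x=3 → posterior Dirichlet(7/4, 6, 6, 5/2, 8)
obs 6: x=4 → posterior Dirichlet(7/4, 6, 6, 5/2, 9)
obs 7: x=1 → posterior Dirichlet(7/4, 7, 6, 5/2, 9)
obs 8: x=0 → posterior Dirichlet(11/4, 7, 6, 5/2, 9)
obs 9: x=1 → posterior Dirichlet(11/4, 8, 6, 5/2, 9)
obs 10: x=3 → posterior Dirichlet(11/4, 8, 6, 7/2, 9)
obs 11: x=0 → posterior Dirichlet(15/4, 8, 6, 7/2, 9)
obs 12: x=1 → posterior Dirichlet(15/4, 9, 6, 7/2, 9)

alpha_1=15/4, alpha_2=9, alpha_3=6, alpha_4=7/2, alpha_5=9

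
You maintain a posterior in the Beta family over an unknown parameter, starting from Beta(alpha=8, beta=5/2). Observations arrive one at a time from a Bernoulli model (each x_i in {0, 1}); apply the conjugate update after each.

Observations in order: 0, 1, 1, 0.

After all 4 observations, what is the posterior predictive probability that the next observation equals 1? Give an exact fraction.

obs 1: x=0 → posterior Beta(8, 7/2)
obs 2: x=1 → posterior Beta(9, 7/2)
obs 3: x=1 → posterior Beta(10, 7/2)
obs 4: x=0 → posterior Beta(10, 9/2)

20/29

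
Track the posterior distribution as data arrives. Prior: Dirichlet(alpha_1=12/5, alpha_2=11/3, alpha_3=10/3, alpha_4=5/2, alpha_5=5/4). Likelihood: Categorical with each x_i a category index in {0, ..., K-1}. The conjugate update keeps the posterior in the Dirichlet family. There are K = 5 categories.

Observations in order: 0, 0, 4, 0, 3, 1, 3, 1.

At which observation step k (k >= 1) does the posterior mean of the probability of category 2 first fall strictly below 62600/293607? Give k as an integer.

k = 3

obs 1: x=0 → posterior Dirichlet(17/5, 11/3, 10/3, 5/2, 5/4)
obs 2: x=0 → posterior Dirichlet(22/5, 11/3, 10/3, 5/2, 5/4)
obs 3: x=4 → posterior Dirichlet(22/5, 11/3, 10/3, 5/2, 9/4)
obs 4: x=0 → posterior Dirichlet(27/5, 11/3, 10/3, 5/2, 9/4)
obs 5: x=3 → posterior Dirichlet(27/5, 11/3, 10/3, 7/2, 9/4)
obs 6: x=1 → posterior Dirichlet(27/5, 14/3, 10/3, 7/2, 9/4)
obs 7: x=3 → posterior Dirichlet(27/5, 14/3, 10/3, 9/2, 9/4)
obs 8: x=1 → posterior Dirichlet(27/5, 17/3, 10/3, 9/2, 9/4)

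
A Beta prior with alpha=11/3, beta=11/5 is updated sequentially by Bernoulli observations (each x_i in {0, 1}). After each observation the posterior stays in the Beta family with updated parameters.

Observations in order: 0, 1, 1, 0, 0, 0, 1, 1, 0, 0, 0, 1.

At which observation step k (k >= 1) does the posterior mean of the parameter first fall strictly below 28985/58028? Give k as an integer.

k = 6

obs 1: x=0 → posterior Beta(11/3, 16/5)
obs 2: x=1 → posterior Beta(14/3, 16/5)
obs 3: x=1 → posterior Beta(17/3, 16/5)
obs 4: x=0 → posterior Beta(17/3, 21/5)
obs 5: x=0 → posterior Beta(17/3, 26/5)
obs 6: x=0 → posterior Beta(17/3, 31/5)
obs 7: x=1 → posterior Beta(20/3, 31/5)
obs 8: x=1 → posterior Beta(23/3, 31/5)
obs 9: x=0 → posterior Beta(23/3, 36/5)
obs 10: x=0 → posterior Beta(23/3, 41/5)
obs 11: x=0 → posterior Beta(23/3, 46/5)
obs 12: x=1 → posterior Beta(26/3, 46/5)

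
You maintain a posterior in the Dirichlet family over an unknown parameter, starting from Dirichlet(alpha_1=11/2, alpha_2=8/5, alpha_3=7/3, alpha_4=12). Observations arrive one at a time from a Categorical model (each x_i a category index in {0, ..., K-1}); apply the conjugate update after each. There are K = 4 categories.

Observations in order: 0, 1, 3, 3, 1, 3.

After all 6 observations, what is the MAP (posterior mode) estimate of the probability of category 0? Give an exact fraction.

obs 1: x=0 → posterior Dirichlet(13/2, 8/5, 7/3, 12)
obs 2: x=1 → posterior Dirichlet(13/2, 13/5, 7/3, 12)
obs 3: x=3 → posterior Dirichlet(13/2, 13/5, 7/3, 13)
obs 4: x=3 → posterior Dirichlet(13/2, 13/5, 7/3, 14)
obs 5: x=1 → posterior Dirichlet(13/2, 18/5, 7/3, 14)
obs 6: x=3 → posterior Dirichlet(13/2, 18/5, 7/3, 15)

165/703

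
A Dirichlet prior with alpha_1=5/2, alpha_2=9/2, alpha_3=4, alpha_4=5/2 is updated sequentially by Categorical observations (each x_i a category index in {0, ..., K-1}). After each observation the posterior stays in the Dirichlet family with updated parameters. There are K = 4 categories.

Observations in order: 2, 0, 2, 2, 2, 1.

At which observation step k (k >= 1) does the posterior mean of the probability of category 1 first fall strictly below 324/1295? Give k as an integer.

k = 5

obs 1: x=2 → posterior Dirichlet(5/2, 9/2, 5, 5/2)
obs 2: x=0 → posterior Dirichlet(7/2, 9/2, 5, 5/2)
obs 3: x=2 → posterior Dirichlet(7/2, 9/2, 6, 5/2)
obs 4: x=2 → posterior Dirichlet(7/2, 9/2, 7, 5/2)
obs 5: x=2 → posterior Dirichlet(7/2, 9/2, 8, 5/2)
obs 6: x=1 → posterior Dirichlet(7/2, 11/2, 8, 5/2)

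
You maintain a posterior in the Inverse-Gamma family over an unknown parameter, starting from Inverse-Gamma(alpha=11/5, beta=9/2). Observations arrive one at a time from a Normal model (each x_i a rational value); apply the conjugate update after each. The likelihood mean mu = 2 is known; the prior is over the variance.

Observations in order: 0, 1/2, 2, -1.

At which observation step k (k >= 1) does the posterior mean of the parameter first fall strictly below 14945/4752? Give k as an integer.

obs 1: x=0 → posterior Inverse-Gamma(27/10, 13/2)
obs 2: x=1/2 → posterior Inverse-Gamma(16/5, 61/8)
obs 3: x=2 → posterior Inverse-Gamma(37/10, 61/8)
obs 4: x=-1 → posterior Inverse-Gamma(21/5, 97/8)

k = 3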